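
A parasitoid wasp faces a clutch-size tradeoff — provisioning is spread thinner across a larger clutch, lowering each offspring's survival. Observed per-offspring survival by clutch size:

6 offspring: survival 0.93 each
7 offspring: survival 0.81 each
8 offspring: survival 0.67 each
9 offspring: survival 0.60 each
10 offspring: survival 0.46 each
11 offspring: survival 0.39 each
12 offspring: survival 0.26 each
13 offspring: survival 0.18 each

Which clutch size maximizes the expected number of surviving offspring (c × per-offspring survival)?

7

Expected surviving offspring = c × s(c):
  c=6: 6 × 0.93 = 5.580
  c=7: 7 × 0.81 = 5.670
  c=8: 8 × 0.67 = 5.360
  c=9: 9 × 0.60 = 5.400
  c=10: 10 × 0.46 = 4.600
  c=11: 11 × 0.39 = 4.290
  c=12: 12 × 0.26 = 3.120
  c=13: 13 × 0.18 = 2.340
Maximum at c = 7 (5.670 surviving offspring).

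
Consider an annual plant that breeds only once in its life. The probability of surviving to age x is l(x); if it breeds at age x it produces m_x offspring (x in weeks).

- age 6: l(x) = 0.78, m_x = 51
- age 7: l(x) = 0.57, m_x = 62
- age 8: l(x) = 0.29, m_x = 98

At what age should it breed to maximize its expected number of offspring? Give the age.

6

Expected offspring if breeding at age x = l(x) × m_x:
  age 6: 0.78 × 51 = 39.780
  age 7: 0.57 × 62 = 35.340
  age 8: 0.29 × 98 = 28.420
Maximum at age 6 (39.780).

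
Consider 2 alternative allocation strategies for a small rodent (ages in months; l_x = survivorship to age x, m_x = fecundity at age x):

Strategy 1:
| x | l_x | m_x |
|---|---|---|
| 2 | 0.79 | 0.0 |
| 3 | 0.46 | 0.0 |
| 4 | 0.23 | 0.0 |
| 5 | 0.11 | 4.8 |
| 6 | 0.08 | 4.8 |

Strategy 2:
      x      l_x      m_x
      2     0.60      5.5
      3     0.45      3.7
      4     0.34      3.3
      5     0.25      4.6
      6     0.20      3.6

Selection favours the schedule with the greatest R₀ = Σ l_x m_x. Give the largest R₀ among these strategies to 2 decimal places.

7.96

Strategy 1: R₀ = 0.79×0.0 + 0.46×0.0 + 0.23×0.0 + 0.11×4.8 + 0.08×4.8 = 0.9120
Strategy 2: R₀ = 0.60×5.5 + 0.45×3.7 + 0.34×3.3 + 0.25×4.6 + 0.20×3.6 = 7.9570
Highest R₀: strategy 2 with 7.9570.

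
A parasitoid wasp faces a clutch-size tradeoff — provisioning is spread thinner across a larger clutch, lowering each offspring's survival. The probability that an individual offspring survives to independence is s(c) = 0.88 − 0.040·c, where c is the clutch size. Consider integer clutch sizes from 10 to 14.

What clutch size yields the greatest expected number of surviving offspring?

11

Expected surviving offspring = c × s(c):
  c=10: 10 × 0.480 = 4.800
  c=11: 11 × 0.440 = 4.840
  c=12: 12 × 0.400 = 4.800
  c=13: 13 × 0.360 = 4.680
  c=14: 14 × 0.320 = 4.480
Maximum at c = 11 (4.840 surviving offspring).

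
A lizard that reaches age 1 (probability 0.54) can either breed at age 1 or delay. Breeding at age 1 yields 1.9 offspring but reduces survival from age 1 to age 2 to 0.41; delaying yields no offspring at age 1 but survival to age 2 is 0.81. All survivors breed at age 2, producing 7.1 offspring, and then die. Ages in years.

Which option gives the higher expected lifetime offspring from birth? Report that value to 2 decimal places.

breed at age 1: R₀ = 0.54 × (1.9 + 0.41 × 7.1) = 0.54 × 4.8110 = 2.5979
delay to age 2: R₀ = 0.54 × (0.81 × 7.1) = 0.54 × 5.7510 = 3.1055
Higher: delay to age 2 (3.1055).

3.11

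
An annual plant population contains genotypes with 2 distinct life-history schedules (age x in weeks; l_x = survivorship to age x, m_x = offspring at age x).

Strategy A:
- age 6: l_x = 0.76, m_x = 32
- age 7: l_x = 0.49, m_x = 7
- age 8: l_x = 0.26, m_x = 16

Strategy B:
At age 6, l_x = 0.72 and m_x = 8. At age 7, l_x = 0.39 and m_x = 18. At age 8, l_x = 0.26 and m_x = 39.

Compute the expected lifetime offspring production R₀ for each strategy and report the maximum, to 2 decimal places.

31.91

Strategy A: R₀ = 0.76×32 + 0.49×7 + 0.26×16 = 31.9100
Strategy B: R₀ = 0.72×8 + 0.39×18 + 0.26×39 = 22.9200
Highest R₀: strategy A with 31.9100.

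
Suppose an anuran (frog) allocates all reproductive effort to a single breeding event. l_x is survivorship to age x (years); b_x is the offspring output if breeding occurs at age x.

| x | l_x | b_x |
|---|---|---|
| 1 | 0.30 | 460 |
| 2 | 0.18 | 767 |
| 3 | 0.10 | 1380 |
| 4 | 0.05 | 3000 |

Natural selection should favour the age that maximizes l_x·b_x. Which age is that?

4

Expected offspring if breeding at age x = l_x × b_x:
  age 1: 0.30 × 460 = 138.000
  age 2: 0.18 × 767 = 138.060
  age 3: 0.10 × 1380 = 138.000
  age 4: 0.05 × 3000 = 150.000
Maximum at age 4 (150.000).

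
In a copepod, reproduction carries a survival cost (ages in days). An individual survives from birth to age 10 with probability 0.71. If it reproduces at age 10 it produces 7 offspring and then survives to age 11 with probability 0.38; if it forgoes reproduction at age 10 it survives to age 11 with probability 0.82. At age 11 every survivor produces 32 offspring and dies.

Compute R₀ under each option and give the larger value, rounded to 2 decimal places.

breed at age 10: R₀ = 0.71 × (7 + 0.38 × 32) = 0.71 × 19.1600 = 13.6036
delay to age 11: R₀ = 0.71 × (0.82 × 32) = 0.71 × 26.2400 = 18.6304
Higher: delay to age 11 (18.6304).

18.63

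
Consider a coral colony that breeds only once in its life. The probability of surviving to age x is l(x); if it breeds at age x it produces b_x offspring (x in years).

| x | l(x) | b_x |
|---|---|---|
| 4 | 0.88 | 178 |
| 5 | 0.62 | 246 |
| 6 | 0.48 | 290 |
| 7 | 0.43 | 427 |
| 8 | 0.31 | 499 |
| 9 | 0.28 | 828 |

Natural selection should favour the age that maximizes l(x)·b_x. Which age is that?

9

Expected offspring if breeding at age x = l(x) × b_x:
  age 4: 0.88 × 178 = 156.640
  age 5: 0.62 × 246 = 152.520
  age 6: 0.48 × 290 = 139.200
  age 7: 0.43 × 427 = 183.610
  age 8: 0.31 × 499 = 154.690
  age 9: 0.28 × 828 = 231.840
Maximum at age 9 (231.840).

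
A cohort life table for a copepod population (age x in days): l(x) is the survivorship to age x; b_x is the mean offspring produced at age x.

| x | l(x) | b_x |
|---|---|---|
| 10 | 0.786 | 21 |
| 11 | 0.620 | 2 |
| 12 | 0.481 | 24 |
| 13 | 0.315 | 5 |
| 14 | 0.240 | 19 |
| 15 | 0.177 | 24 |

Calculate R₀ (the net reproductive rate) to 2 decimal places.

R₀ = Σ l(x) b_x:
  age 10: 0.786 × 21 = 16.5060
  age 11: 0.620 × 2 = 1.2400
  age 12: 0.481 × 24 = 11.5440
  age 13: 0.315 × 5 = 1.5750
  age 14: 0.240 × 19 = 4.5600
  age 15: 0.177 × 24 = 4.2480
R₀ = 16.5060 + 1.2400 + 11.5440 + 1.5750 + 4.5600 + 4.2480 = 39.6730

39.67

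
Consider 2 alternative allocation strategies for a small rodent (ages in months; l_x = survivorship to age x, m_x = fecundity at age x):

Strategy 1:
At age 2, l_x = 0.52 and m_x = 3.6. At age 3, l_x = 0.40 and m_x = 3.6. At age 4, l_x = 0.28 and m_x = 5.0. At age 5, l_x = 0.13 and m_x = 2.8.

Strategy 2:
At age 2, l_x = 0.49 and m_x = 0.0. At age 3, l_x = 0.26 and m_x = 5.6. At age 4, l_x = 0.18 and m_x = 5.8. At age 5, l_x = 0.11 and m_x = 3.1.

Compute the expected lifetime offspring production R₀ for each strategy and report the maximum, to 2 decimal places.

Strategy 1: R₀ = 0.52×3.6 + 0.40×3.6 + 0.28×5.0 + 0.13×2.8 = 5.0760
Strategy 2: R₀ = 0.49×0.0 + 0.26×5.6 + 0.18×5.8 + 0.11×3.1 = 2.8410
Highest R₀: strategy 1 with 5.0760.

5.08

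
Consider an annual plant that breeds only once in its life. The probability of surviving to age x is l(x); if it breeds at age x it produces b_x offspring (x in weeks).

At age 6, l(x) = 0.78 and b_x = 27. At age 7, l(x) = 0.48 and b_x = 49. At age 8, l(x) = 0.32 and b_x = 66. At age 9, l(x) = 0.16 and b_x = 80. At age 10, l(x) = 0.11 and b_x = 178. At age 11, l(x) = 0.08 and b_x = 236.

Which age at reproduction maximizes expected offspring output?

7

Expected offspring if breeding at age x = l(x) × b_x:
  age 6: 0.78 × 27 = 21.060
  age 7: 0.48 × 49 = 23.520
  age 8: 0.32 × 66 = 21.120
  age 9: 0.16 × 80 = 12.800
  age 10: 0.11 × 178 = 19.580
  age 11: 0.08 × 236 = 18.880
Maximum at age 7 (23.520).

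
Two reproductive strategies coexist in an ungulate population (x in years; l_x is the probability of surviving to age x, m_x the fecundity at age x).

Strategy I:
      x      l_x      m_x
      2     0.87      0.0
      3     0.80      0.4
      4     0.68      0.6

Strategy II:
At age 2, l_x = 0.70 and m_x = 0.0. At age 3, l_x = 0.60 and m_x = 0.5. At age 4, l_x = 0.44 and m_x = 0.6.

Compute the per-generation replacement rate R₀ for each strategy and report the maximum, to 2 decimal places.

0.73

Strategy I: R₀ = 0.87×0.0 + 0.80×0.4 + 0.68×0.6 = 0.7280
Strategy II: R₀ = 0.70×0.0 + 0.60×0.5 + 0.44×0.6 = 0.5640
Highest R₀: strategy I with 0.7280.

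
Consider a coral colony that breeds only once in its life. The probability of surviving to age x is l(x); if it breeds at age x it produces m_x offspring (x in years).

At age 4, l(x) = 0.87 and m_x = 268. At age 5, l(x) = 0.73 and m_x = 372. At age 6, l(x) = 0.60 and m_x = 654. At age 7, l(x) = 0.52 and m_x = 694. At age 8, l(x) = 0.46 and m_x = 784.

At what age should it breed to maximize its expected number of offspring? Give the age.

Expected offspring if breeding at age x = l(x) × m_x:
  age 4: 0.87 × 268 = 233.160
  age 5: 0.73 × 372 = 271.560
  age 6: 0.60 × 654 = 392.400
  age 7: 0.52 × 694 = 360.880
  age 8: 0.46 × 784 = 360.640
Maximum at age 6 (392.400).

6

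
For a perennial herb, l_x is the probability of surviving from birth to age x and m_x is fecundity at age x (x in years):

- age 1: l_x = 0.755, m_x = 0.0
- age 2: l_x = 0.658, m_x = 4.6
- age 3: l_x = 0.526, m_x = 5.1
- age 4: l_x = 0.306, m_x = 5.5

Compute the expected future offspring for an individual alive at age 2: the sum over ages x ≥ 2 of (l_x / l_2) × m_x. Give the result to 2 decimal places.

l_2 = 0.658. Conditional survival from age 2 to x is l_x / l_2.
  x=2: (0.658/0.658) × 4.6 = 4.6000
  x=3: (0.526/0.658) × 5.1 = 4.0769
  x=4: (0.306/0.658) × 5.5 = 2.5578
Sum = 4.6000 + 4.0769 + 2.5578 = 11.2347

11.23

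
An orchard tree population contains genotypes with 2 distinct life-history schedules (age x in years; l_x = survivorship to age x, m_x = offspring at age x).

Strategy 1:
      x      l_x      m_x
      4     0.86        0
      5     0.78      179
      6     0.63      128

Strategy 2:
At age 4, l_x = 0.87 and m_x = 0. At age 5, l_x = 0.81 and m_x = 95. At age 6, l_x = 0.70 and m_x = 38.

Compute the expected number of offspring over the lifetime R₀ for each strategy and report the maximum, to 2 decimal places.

Strategy 1: R₀ = 0.86×0 + 0.78×179 + 0.63×128 = 220.2600
Strategy 2: R₀ = 0.87×0 + 0.81×95 + 0.70×38 = 103.5500
Highest R₀: strategy 1 with 220.2600.

220.26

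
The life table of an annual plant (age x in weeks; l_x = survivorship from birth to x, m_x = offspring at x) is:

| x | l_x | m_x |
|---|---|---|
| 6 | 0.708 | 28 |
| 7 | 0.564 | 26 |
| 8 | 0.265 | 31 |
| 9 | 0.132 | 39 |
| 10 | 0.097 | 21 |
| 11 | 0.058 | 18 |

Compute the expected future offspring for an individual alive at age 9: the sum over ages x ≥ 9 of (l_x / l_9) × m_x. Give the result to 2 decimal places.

l_9 = 0.132. Conditional survival from age 9 to x is l_x / l_9.
  x=9: (0.132/0.132) × 39 = 39.0000
  x=10: (0.097/0.132) × 21 = 15.4318
  x=11: (0.058/0.132) × 18 = 7.9091
Sum = 39.0000 + 15.4318 + 7.9091 = 62.3409

62.34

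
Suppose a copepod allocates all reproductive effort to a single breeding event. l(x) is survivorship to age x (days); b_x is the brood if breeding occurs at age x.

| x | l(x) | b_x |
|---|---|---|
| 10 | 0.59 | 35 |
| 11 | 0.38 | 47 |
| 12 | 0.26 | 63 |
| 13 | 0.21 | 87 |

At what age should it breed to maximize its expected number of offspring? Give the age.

Expected offspring if breeding at age x = l(x) × b_x:
  age 10: 0.59 × 35 = 20.650
  age 11: 0.38 × 47 = 17.860
  age 12: 0.26 × 63 = 16.380
  age 13: 0.21 × 87 = 18.270
Maximum at age 10 (20.650).

10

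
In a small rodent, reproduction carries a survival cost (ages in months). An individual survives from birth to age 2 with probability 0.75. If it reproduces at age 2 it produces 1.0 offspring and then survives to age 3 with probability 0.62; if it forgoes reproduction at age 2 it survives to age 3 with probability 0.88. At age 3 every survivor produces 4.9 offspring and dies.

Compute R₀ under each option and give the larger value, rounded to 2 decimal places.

3.23

breed at age 2: R₀ = 0.75 × (1.0 + 0.62 × 4.9) = 0.75 × 4.0380 = 3.0285
delay to age 3: R₀ = 0.75 × (0.88 × 4.9) = 0.75 × 4.3120 = 3.2340
Higher: delay to age 3 (3.2340).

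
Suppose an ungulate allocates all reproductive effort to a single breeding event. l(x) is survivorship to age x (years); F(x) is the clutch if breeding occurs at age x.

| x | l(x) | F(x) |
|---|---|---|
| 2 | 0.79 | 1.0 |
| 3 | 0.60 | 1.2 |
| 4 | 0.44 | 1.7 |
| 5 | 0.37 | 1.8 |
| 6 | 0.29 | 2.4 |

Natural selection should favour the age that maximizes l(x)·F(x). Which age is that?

Expected offspring if breeding at age x = l(x) × F(x):
  age 2: 0.79 × 1.0 = 0.790
  age 3: 0.60 × 1.2 = 0.720
  age 4: 0.44 × 1.7 = 0.748
  age 5: 0.37 × 1.8 = 0.666
  age 6: 0.29 × 2.4 = 0.696
Maximum at age 2 (0.790).

2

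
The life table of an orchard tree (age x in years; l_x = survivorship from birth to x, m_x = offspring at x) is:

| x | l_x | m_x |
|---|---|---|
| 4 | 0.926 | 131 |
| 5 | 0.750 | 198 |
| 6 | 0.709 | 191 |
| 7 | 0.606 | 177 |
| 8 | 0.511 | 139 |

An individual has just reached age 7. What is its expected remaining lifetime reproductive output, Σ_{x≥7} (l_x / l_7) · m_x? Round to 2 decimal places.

l_7 = 0.606. Conditional survival from age 7 to x is l_x / l_7.
  x=7: (0.606/0.606) × 177 = 177.0000
  x=8: (0.511/0.606) × 139 = 117.2096
Sum = 177.0000 + 117.2096 = 294.2096

294.21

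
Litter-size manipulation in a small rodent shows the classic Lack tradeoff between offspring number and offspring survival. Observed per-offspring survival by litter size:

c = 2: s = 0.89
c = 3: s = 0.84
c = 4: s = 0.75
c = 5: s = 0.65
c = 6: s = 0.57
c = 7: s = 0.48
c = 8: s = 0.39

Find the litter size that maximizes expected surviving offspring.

6

Expected surviving offspring = c × s(c):
  c=2: 2 × 0.89 = 1.780
  c=3: 3 × 0.84 = 2.520
  c=4: 4 × 0.75 = 3.000
  c=5: 5 × 0.65 = 3.250
  c=6: 6 × 0.57 = 3.420
  c=7: 7 × 0.48 = 3.360
  c=8: 8 × 0.39 = 3.120
Maximum at c = 6 (3.420 surviving offspring).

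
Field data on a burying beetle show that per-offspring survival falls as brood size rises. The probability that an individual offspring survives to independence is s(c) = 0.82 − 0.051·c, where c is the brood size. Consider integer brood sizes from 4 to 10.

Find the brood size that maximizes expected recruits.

Expected recruits = c × s(c):
  c=4: 4 × 0.616 = 2.464
  c=5: 5 × 0.565 = 2.825
  c=6: 6 × 0.514 = 3.084
  c=7: 7 × 0.463 = 3.241
  c=8: 8 × 0.412 = 3.296
  c=9: 9 × 0.361 = 3.249
  c=10: 10 × 0.310 = 3.100
Maximum at c = 8 (3.296 recruits).

8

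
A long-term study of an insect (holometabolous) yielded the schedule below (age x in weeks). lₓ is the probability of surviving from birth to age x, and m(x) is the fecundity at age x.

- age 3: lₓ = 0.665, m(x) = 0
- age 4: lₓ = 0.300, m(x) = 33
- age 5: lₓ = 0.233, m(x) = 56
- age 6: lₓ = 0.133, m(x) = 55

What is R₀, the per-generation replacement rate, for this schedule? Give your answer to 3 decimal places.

30.263

R₀ = Σ lₓ m(x):
  age 3: 0.665 × 0 = 0.0000
  age 4: 0.300 × 33 = 9.9000
  age 5: 0.233 × 56 = 13.0480
  age 6: 0.133 × 55 = 7.3150
R₀ = 0.0000 + 9.9000 + 13.0480 + 7.3150 = 30.2630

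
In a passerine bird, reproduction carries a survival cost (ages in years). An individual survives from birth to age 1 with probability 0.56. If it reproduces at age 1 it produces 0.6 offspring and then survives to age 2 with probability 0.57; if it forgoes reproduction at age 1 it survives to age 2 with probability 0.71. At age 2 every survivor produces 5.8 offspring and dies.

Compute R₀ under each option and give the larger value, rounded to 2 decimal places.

breed at age 1: R₀ = 0.56 × (0.6 + 0.57 × 5.8) = 0.56 × 3.9060 = 2.1874
delay to age 2: R₀ = 0.56 × (0.71 × 5.8) = 0.56 × 4.1180 = 2.3061
Higher: delay to age 2 (2.3061).

2.31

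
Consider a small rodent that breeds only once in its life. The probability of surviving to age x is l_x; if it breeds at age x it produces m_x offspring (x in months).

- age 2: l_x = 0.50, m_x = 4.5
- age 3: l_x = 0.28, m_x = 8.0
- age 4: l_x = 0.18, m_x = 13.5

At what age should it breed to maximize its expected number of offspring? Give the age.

Expected offspring if breeding at age x = l_x × m_x:
  age 2: 0.50 × 4.5 = 2.250
  age 3: 0.28 × 8.0 = 2.240
  age 4: 0.18 × 13.5 = 2.430
Maximum at age 4 (2.430).

4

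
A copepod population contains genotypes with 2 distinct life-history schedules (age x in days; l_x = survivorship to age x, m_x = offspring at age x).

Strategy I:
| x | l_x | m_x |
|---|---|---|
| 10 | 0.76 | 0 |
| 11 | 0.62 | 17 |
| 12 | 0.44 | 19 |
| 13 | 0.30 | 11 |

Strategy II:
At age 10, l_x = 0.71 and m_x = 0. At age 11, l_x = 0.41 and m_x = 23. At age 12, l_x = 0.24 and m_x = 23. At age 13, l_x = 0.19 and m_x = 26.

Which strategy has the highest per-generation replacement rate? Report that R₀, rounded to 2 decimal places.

22.20

Strategy I: R₀ = 0.76×0 + 0.62×17 + 0.44×19 + 0.30×11 = 22.2000
Strategy II: R₀ = 0.71×0 + 0.41×23 + 0.24×23 + 0.19×26 = 19.8900
Highest R₀: strategy I with 22.2000.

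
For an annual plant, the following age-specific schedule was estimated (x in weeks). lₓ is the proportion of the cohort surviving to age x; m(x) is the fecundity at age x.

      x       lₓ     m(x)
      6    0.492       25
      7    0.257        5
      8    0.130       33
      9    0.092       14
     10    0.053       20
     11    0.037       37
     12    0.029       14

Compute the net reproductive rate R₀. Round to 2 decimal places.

22.00

R₀ = Σ lₓ m(x):
  age 6: 0.492 × 25 = 12.3000
  age 7: 0.257 × 5 = 1.2850
  age 8: 0.130 × 33 = 4.2900
  age 9: 0.092 × 14 = 1.2880
  age 10: 0.053 × 20 = 1.0600
  age 11: 0.037 × 37 = 1.3690
  age 12: 0.029 × 14 = 0.4060
R₀ = 12.3000 + 1.2850 + 4.2900 + 1.2880 + 1.0600 + 1.3690 + 0.4060 = 21.9980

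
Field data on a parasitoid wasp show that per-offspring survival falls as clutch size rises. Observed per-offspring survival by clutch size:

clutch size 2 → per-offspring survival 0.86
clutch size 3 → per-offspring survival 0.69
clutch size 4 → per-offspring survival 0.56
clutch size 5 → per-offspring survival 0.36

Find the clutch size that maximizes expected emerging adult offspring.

Expected emerging adult offspring = c × s(c):
  c=2: 2 × 0.86 = 1.720
  c=3: 3 × 0.69 = 2.070
  c=4: 4 × 0.56 = 2.240
  c=5: 5 × 0.36 = 1.800
Maximum at c = 4 (2.240 emerging adult offspring).

4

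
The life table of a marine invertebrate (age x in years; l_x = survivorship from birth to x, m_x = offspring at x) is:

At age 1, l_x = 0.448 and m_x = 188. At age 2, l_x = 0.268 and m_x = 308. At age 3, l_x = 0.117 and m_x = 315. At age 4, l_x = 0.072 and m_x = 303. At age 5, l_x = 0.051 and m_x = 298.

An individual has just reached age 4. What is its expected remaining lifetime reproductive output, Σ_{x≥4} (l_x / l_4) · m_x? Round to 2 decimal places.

514.08

l_4 = 0.072. Conditional survival from age 4 to x is l_x / l_4.
  x=4: (0.072/0.072) × 303 = 303.0000
  x=5: (0.051/0.072) × 298 = 211.0833
Sum = 303.0000 + 211.0833 = 514.0833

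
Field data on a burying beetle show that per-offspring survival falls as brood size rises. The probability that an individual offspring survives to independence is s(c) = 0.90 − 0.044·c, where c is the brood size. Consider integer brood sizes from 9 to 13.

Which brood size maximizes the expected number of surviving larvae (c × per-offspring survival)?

Expected surviving larvae = c × s(c):
  c=9: 9 × 0.504 = 4.536
  c=10: 10 × 0.460 = 4.600
  c=11: 11 × 0.416 = 4.576
  c=12: 12 × 0.372 = 4.464
  c=13: 13 × 0.328 = 4.264
Maximum at c = 10 (4.600 surviving larvae).

10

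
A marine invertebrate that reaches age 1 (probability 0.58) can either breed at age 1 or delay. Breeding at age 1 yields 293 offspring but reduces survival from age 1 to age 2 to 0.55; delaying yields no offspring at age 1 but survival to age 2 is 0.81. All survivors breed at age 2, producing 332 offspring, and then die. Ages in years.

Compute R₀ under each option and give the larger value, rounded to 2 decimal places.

breed at age 1: R₀ = 0.58 × (293 + 0.55 × 332) = 0.58 × 475.6000 = 275.8480
delay to age 2: R₀ = 0.58 × (0.81 × 332) = 0.58 × 268.9200 = 155.9736
Higher: breed at age 1 (275.8480).

275.85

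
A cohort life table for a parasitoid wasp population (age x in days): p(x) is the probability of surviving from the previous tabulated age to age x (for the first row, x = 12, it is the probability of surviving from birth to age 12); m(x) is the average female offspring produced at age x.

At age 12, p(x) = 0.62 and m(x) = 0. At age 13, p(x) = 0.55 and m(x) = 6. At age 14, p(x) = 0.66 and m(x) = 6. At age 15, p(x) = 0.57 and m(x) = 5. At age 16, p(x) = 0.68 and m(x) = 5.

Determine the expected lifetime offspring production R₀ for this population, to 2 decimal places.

Survivorship from birth: l_x = p_12·p_13·…·p_x.
  l_12 = 0.62000
  l_13 = 0.34100
  l_14 = 0.22506
  l_15 = 0.12828
  l_16 = 0.08723
R₀ = Σ l_x m(x):
  age 12: 0.62000 × 0 = 0.0000
  age 13: 0.34100 × 6 = 2.0460
  age 14: 0.22506 × 6 = 1.3504
  age 15: 0.12828 × 5 = 0.6414
  age 16: 0.08723 × 5 = 0.4362
R₀ = 0.0000 + 2.0460 + 1.3504 + 0.6414 + 0.4362 = 4.4739

4.47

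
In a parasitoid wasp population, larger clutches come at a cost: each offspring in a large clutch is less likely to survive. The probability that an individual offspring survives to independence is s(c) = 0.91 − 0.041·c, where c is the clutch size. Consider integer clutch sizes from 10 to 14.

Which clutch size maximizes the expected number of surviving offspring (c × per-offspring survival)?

11

Expected surviving offspring = c × s(c):
  c=10: 10 × 0.500 = 5.000
  c=11: 11 × 0.459 = 5.049
  c=12: 12 × 0.418 = 5.016
  c=13: 13 × 0.377 = 4.901
  c=14: 14 × 0.336 = 4.704
Maximum at c = 11 (5.049 surviving offspring).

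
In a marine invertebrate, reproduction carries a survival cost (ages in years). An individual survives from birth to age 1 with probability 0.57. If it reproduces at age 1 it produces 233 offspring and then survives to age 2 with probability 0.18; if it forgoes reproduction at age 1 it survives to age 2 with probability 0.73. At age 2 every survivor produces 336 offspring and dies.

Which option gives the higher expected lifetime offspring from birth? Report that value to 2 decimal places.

breed at age 1: R₀ = 0.57 × (233 + 0.18 × 336) = 0.57 × 293.4800 = 167.2836
delay to age 2: R₀ = 0.57 × (0.73 × 336) = 0.57 × 245.2800 = 139.8096
Higher: breed at age 1 (167.2836).

167.28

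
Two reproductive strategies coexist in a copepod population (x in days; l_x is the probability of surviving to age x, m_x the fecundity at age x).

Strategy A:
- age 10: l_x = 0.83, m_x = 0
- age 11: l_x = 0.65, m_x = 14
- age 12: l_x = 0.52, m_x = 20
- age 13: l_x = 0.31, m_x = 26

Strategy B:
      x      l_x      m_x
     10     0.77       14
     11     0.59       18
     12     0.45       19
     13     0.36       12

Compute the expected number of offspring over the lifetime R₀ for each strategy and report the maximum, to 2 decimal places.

34.27

Strategy A: R₀ = 0.83×0 + 0.65×14 + 0.52×20 + 0.31×26 = 27.5600
Strategy B: R₀ = 0.77×14 + 0.59×18 + 0.45×19 + 0.36×12 = 34.2700
Highest R₀: strategy B with 34.2700.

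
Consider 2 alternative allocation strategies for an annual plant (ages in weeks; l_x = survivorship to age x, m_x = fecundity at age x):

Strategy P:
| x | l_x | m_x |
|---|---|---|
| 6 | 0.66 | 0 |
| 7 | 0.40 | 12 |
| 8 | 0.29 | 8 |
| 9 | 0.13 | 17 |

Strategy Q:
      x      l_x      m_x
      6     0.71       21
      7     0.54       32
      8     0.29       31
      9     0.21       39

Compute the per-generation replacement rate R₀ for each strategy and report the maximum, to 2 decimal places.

Strategy P: R₀ = 0.66×0 + 0.40×12 + 0.29×8 + 0.13×17 = 9.3300
Strategy Q: R₀ = 0.71×21 + 0.54×32 + 0.29×31 + 0.21×39 = 49.3700
Highest R₀: strategy Q with 49.3700.

49.37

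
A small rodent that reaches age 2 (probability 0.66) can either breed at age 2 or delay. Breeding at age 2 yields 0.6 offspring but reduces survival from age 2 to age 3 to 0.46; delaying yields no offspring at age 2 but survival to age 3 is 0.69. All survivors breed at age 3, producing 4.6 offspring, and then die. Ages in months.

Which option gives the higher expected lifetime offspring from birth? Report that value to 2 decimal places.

breed at age 2: R₀ = 0.66 × (0.6 + 0.46 × 4.6) = 0.66 × 2.7160 = 1.7926
delay to age 3: R₀ = 0.66 × (0.69 × 4.6) = 0.66 × 3.1740 = 2.0948
Higher: delay to age 3 (2.0948).

2.09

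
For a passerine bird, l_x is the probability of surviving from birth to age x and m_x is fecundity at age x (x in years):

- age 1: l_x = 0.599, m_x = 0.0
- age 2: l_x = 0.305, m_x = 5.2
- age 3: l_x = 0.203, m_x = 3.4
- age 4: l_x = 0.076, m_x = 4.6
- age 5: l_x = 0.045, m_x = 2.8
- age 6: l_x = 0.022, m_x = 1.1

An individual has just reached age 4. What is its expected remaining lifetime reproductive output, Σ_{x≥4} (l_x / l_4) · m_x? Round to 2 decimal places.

l_4 = 0.076. Conditional survival from age 4 to x is l_x / l_4.
  x=4: (0.076/0.076) × 4.6 = 4.6000
  x=5: (0.045/0.076) × 2.8 = 1.6579
  x=6: (0.022/0.076) × 1.1 = 0.3184
Sum = 4.6000 + 1.6579 + 0.3184 = 6.5763

6.58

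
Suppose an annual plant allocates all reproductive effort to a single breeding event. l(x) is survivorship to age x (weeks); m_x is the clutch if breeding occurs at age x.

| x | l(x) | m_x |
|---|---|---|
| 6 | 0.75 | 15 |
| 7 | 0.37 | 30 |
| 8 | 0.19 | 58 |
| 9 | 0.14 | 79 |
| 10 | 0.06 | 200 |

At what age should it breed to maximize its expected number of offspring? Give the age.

Expected offspring if breeding at age x = l(x) × m_x:
  age 6: 0.75 × 15 = 11.250
  age 7: 0.37 × 30 = 11.100
  age 8: 0.19 × 58 = 11.020
  age 9: 0.14 × 79 = 11.060
  age 10: 0.06 × 200 = 12.000
Maximum at age 10 (12.000).

10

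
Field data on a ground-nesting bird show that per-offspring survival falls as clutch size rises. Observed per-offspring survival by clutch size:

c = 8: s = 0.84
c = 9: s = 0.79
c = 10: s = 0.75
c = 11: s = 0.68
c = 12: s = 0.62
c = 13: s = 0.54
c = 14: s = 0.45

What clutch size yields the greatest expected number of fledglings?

Expected fledglings = c × s(c):
  c=8: 8 × 0.84 = 6.720
  c=9: 9 × 0.79 = 7.110
  c=10: 10 × 0.75 = 7.500
  c=11: 11 × 0.68 = 7.480
  c=12: 12 × 0.62 = 7.440
  c=13: 13 × 0.54 = 7.020
  c=14: 14 × 0.45 = 6.300
Maximum at c = 10 (7.500 fledglings).

10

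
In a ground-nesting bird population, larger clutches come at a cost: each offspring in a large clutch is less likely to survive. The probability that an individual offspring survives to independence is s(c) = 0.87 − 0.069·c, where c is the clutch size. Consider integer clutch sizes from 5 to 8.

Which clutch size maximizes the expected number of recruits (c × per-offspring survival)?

6

Expected recruits = c × s(c):
  c=5: 5 × 0.525 = 2.625
  c=6: 6 × 0.456 = 2.736
  c=7: 7 × 0.387 = 2.709
  c=8: 8 × 0.318 = 2.544
Maximum at c = 6 (2.736 recruits).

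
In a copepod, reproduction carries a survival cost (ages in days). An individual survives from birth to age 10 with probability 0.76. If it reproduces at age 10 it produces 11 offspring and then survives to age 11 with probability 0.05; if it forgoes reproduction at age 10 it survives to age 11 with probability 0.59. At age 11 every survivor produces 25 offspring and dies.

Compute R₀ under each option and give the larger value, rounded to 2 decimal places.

breed at age 10: R₀ = 0.76 × (11 + 0.05 × 25) = 0.76 × 12.2500 = 9.3100
delay to age 11: R₀ = 0.76 × (0.59 × 25) = 0.76 × 14.7500 = 11.2100
Higher: delay to age 11 (11.2100).

11.21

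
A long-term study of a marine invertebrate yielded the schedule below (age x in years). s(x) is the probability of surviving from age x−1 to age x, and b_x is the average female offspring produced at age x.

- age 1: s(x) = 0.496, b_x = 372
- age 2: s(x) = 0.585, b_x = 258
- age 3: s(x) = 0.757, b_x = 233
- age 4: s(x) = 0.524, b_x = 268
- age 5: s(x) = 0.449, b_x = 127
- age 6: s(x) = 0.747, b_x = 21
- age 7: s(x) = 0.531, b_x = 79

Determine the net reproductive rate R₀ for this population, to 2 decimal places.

Survivorship from birth: l_x = s_1·s_2·…·s_x.
  l_1 = 0.49600
  l_2 = 0.29016
  l_3 = 0.21965
  l_4 = 0.11510
  l_5 = 0.05168
  l_6 = 0.03860
  l_7 = 0.02050
R₀ = Σ l_x b_x:
  age 1: 0.49600 × 372 = 184.5120
  age 2: 0.29016 × 258 = 74.8613
  age 3: 0.21965 × 233 = 51.1785
  age 4: 0.11510 × 268 = 30.8468
  age 5: 0.05168 × 127 = 6.5634
  age 6: 0.03860 × 21 = 0.8106
  age 7: 0.02050 × 79 = 1.6195
R₀ = 184.5120 + 74.8613 + 51.1785 + 30.8468 + 6.5634 + 0.8106 + 1.6195 = 350.3920

350.39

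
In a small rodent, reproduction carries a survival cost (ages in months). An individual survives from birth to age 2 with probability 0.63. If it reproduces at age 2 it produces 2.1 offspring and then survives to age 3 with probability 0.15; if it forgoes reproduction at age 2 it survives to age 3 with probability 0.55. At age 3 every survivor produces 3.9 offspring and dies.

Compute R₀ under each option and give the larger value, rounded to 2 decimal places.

1.69

breed at age 2: R₀ = 0.63 × (2.1 + 0.15 × 3.9) = 0.63 × 2.6850 = 1.6916
delay to age 3: R₀ = 0.63 × (0.55 × 3.9) = 0.63 × 2.1450 = 1.3514
Higher: breed at age 2 (1.6916).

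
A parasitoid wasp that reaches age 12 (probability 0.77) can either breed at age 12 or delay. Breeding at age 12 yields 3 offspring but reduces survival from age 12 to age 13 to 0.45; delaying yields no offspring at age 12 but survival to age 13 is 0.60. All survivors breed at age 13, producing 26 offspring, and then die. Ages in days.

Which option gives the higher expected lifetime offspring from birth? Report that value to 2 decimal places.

breed at age 12: R₀ = 0.77 × (3 + 0.45 × 26) = 0.77 × 14.7000 = 11.3190
delay to age 13: R₀ = 0.77 × (0.60 × 26) = 0.77 × 15.6000 = 12.0120
Higher: delay to age 13 (12.0120).

12.01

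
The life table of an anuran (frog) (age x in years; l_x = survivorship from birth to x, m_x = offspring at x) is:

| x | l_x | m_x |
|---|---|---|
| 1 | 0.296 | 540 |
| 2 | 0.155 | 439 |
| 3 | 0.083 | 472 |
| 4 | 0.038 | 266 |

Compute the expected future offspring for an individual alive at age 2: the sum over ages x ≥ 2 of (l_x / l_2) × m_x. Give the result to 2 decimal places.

l_2 = 0.155. Conditional survival from age 2 to x is l_x / l_2.
  x=2: (0.155/0.155) × 439 = 439.0000
  x=3: (0.083/0.155) × 472 = 252.7484
  x=4: (0.038/0.155) × 266 = 65.2129
Sum = 439.0000 + 252.7484 + 65.2129 = 756.9613

756.96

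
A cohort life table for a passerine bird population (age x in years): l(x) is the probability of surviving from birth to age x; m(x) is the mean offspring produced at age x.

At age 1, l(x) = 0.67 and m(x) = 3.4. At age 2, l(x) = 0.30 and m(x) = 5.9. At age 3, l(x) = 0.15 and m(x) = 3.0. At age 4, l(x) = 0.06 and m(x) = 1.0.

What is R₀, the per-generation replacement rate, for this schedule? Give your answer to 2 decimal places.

R₀ = Σ l(x) m(x):
  age 1: 0.67 × 3.4 = 2.2780
  age 2: 0.30 × 5.9 = 1.7700
  age 3: 0.15 × 3.0 = 0.4500
  age 4: 0.06 × 1.0 = 0.0600
R₀ = 2.2780 + 1.7700 + 0.4500 + 0.0600 = 4.5580

4.56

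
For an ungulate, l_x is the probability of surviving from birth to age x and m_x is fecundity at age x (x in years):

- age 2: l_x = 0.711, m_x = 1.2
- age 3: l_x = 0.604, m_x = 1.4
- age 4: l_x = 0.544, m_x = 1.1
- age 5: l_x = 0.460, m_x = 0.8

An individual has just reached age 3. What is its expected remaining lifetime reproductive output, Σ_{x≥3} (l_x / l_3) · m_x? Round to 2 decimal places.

3.00

l_3 = 0.604. Conditional survival from age 3 to x is l_x / l_3.
  x=3: (0.604/0.604) × 1.4 = 1.4000
  x=4: (0.544/0.604) × 1.1 = 0.9907
  x=5: (0.460/0.604) × 0.8 = 0.6093
Sum = 1.4000 + 0.9907 + 0.6093 = 3.0000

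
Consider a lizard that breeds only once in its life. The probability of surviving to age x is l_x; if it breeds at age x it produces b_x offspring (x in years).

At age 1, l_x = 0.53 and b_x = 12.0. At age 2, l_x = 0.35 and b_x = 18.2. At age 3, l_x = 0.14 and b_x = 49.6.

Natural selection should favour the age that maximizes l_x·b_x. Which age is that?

3

Expected offspring if breeding at age x = l_x × b_x:
  age 1: 0.53 × 12.0 = 6.360
  age 2: 0.35 × 18.2 = 6.370
  age 3: 0.14 × 49.6 = 6.944
Maximum at age 3 (6.944).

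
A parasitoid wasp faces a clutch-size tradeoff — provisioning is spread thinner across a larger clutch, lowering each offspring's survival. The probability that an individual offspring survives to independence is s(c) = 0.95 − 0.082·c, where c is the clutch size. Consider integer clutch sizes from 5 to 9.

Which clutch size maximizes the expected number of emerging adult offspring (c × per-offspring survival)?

Expected emerging adult offspring = c × s(c):
  c=5: 5 × 0.540 = 2.700
  c=6: 6 × 0.458 = 2.748
  c=7: 7 × 0.376 = 2.632
  c=8: 8 × 0.294 = 2.352
  c=9: 9 × 0.212 = 1.908
Maximum at c = 6 (2.748 emerging adult offspring).

6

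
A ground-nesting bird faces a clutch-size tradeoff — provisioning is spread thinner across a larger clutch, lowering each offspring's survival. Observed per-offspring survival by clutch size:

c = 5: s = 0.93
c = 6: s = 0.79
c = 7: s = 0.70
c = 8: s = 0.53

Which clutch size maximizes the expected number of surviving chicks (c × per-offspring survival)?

Expected surviving chicks = c × s(c):
  c=5: 5 × 0.93 = 4.650
  c=6: 6 × 0.79 = 4.740
  c=7: 7 × 0.70 = 4.900
  c=8: 8 × 0.53 = 4.240
Maximum at c = 7 (4.900 surviving chicks).

7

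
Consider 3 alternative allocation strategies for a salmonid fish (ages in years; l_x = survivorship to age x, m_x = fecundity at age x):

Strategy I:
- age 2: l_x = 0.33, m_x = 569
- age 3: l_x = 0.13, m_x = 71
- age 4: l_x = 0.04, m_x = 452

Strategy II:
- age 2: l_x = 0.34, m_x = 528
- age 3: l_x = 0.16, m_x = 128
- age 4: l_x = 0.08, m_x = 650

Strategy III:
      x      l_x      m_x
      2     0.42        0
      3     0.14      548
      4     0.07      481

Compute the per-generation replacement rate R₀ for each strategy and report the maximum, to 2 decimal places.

252.00

Strategy I: R₀ = 0.33×569 + 0.13×71 + 0.04×452 = 215.0800
Strategy II: R₀ = 0.34×528 + 0.16×128 + 0.08×650 = 252.0000
Strategy III: R₀ = 0.42×0 + 0.14×548 + 0.07×481 = 110.3900
Highest R₀: strategy II with 252.0000.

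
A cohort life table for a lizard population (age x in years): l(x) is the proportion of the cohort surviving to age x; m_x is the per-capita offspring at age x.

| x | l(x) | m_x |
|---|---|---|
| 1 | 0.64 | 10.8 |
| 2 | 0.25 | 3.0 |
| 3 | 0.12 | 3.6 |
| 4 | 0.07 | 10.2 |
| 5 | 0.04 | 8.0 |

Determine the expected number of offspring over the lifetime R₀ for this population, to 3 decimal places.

9.128

R₀ = Σ l(x) m_x:
  age 1: 0.64 × 10.8 = 6.9120
  age 2: 0.25 × 3.0 = 0.7500
  age 3: 0.12 × 3.6 = 0.4320
  age 4: 0.07 × 10.2 = 0.7140
  age 5: 0.04 × 8.0 = 0.3200
R₀ = 6.9120 + 0.7500 + 0.4320 + 0.7140 + 0.3200 = 9.1280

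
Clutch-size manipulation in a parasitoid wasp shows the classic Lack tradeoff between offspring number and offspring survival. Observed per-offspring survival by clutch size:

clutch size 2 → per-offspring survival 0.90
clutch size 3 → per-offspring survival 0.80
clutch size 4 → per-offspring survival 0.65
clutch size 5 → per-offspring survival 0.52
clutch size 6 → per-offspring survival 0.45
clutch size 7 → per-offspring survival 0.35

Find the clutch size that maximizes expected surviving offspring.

6

Expected surviving offspring = c × s(c):
  c=2: 2 × 0.90 = 1.800
  c=3: 3 × 0.80 = 2.400
  c=4: 4 × 0.65 = 2.600
  c=5: 5 × 0.52 = 2.600
  c=6: 6 × 0.45 = 2.700
  c=7: 7 × 0.35 = 2.450
Maximum at c = 6 (2.700 surviving offspring).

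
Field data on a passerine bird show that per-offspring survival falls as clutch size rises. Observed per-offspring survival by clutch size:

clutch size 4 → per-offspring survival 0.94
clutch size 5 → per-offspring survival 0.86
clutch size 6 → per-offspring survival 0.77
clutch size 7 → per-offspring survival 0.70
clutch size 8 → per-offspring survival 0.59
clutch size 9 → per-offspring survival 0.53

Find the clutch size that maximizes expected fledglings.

Expected fledglings = c × s(c):
  c=4: 4 × 0.94 = 3.760
  c=5: 5 × 0.86 = 4.300
  c=6: 6 × 0.77 = 4.620
  c=7: 7 × 0.70 = 4.900
  c=8: 8 × 0.59 = 4.720
  c=9: 9 × 0.53 = 4.770
Maximum at c = 7 (4.900 fledglings).

7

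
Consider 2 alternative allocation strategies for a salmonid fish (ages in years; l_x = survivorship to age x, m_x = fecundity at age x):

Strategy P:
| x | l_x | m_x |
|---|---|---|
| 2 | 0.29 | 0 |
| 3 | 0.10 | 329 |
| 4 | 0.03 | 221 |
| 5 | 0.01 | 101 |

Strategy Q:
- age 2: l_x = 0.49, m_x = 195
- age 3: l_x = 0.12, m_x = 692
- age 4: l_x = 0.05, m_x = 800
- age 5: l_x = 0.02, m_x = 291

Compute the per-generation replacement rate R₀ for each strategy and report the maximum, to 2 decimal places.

224.41

Strategy P: R₀ = 0.29×0 + 0.10×329 + 0.03×221 + 0.01×101 = 40.5400
Strategy Q: R₀ = 0.49×195 + 0.12×692 + 0.05×800 + 0.02×291 = 224.4100
Highest R₀: strategy Q with 224.4100.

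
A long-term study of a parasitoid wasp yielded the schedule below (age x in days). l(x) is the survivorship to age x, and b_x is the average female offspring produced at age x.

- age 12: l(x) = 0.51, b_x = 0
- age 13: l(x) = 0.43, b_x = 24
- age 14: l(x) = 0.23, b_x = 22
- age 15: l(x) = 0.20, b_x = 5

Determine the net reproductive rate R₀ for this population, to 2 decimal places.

16.38

R₀ = Σ l(x) b_x:
  age 12: 0.51 × 0 = 0.0000
  age 13: 0.43 × 24 = 10.3200
  age 14: 0.23 × 22 = 5.0600
  age 15: 0.20 × 5 = 1.0000
R₀ = 0.0000 + 10.3200 + 5.0600 + 1.0000 = 16.3800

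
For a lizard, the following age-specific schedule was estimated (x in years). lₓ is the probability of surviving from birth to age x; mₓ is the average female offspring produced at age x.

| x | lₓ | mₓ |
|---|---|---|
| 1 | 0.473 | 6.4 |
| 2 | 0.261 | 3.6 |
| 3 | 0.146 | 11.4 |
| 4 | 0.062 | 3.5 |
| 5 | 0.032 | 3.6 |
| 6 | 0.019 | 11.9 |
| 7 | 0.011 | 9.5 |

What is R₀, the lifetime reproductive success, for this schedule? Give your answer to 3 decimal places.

6.294

R₀ = Σ lₓ mₓ:
  age 1: 0.473 × 6.4 = 3.0272
  age 2: 0.261 × 3.6 = 0.9396
  age 3: 0.146 × 11.4 = 1.6644
  age 4: 0.062 × 3.5 = 0.2170
  age 5: 0.032 × 3.6 = 0.1152
  age 6: 0.019 × 11.9 = 0.2261
  age 7: 0.011 × 9.5 = 0.1045
R₀ = 3.0272 + 0.9396 + 1.6644 + 0.2170 + 0.1152 + 0.2261 + 0.1045 = 6.2940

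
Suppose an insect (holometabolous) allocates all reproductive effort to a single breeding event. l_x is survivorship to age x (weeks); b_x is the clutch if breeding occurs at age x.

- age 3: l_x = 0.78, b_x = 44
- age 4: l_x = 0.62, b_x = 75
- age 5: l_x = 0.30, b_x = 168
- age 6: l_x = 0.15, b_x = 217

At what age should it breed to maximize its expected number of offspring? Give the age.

5

Expected offspring if breeding at age x = l_x × b_x:
  age 3: 0.78 × 44 = 34.320
  age 4: 0.62 × 75 = 46.500
  age 5: 0.30 × 168 = 50.400
  age 6: 0.15 × 217 = 32.550
Maximum at age 5 (50.400).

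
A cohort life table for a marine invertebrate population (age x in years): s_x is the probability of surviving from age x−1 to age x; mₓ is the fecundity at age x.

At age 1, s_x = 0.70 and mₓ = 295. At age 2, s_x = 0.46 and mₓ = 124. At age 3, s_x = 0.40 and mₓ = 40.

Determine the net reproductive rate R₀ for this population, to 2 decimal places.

251.58

Survivorship from birth: l_x = s_1·s_2·…·s_x.
  l_1 = 0.70000
  l_2 = 0.32200
  l_3 = 0.12880
R₀ = Σ l_x mₓ:
  age 1: 0.70000 × 295 = 206.5000
  age 2: 0.32200 × 124 = 39.9280
  age 3: 0.12880 × 40 = 5.1520
R₀ = 206.5000 + 39.9280 + 5.1520 = 251.5800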